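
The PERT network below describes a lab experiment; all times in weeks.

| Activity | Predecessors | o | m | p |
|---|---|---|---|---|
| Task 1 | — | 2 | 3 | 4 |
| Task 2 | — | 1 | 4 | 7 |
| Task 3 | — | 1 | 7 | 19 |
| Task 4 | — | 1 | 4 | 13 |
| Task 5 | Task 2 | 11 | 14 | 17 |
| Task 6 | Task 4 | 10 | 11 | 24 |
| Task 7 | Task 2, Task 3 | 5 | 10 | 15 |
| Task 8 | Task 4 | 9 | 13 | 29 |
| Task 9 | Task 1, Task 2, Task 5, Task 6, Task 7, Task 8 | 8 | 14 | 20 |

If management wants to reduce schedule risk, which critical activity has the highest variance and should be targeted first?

te_Task 1 = (2 + 4·3 + 4)/6 = 18/6 = 3; σ²_Task 1 = ((4−2)/6)² = 0.111
te_Task 2 = (1 + 4·4 + 7)/6 = 24/6 = 4; σ²_Task 2 = ((7−1)/6)² = 1.000
te_Task 3 = (1 + 4·7 + 19)/6 = 48/6 = 8; σ²_Task 3 = ((19−1)/6)² = 9.000
te_Task 4 = (1 + 4·4 + 13)/6 = 30/6 = 5; σ²_Task 4 = ((13−1)/6)² = 4.000
te_Task 5 = (11 + 4·14 + 17)/6 = 84/6 = 14; σ²_Task 5 = ((17−11)/6)² = 1.000
te_Task 6 = (10 + 4·11 + 24)/6 = 78/6 = 13; σ²_Task 6 = ((24−10)/6)² = 5.444
te_Task 7 = (5 + 4·10 + 15)/6 = 60/6 = 10; σ²_Task 7 = ((15−5)/6)² = 2.778
te_Task 8 = (9 + 4·13 + 29)/6 = 90/6 = 15; σ²_Task 8 = ((29−9)/6)² = 11.111
te_Task 9 = (8 + 4·14 + 20)/6 = 84/6 = 14; σ²_Task 9 = ((20−8)/6)² = 4.000

Forward pass:
ES_Task 1 = 0; EF_Task 1 = 3
ES_Task 2 = 0; EF_Task 2 = 4
ES_Task 3 = 0; EF_Task 3 = 8
ES_Task 4 = 0; EF_Task 4 = 5
ES_Task 5 = 4; EF_Task 5 = 4+14 = 18
ES_Task 6 = 5; EF_Task 6 = 5+13 = 18
ES_Task 7 = max(EF_Task 2=4, EF_Task 3=8) = 8; EF_Task 7 = 8+10 = 18
ES_Task 8 = 5; EF_Task 8 = 5+15 = 20
ES_Task 9 = max(EF_Task 1=3, EF_Task 2=4, EF_Task 5=18, EF_Task 6=18, EF_Task 7=18, EF_Task 8=20) = 20; EF_Task 9 = 20+14 = 34
Expected project duration μ = 34 weeks. Critical path: Task 4 → Task 8 → Task 9.

Variances on critical path: σ²_Task 4=4.000, σ²_Task 8=11.111, σ²_Task 9=4.000.
Largest is σ²_Task 8 = 11.111.

Task 8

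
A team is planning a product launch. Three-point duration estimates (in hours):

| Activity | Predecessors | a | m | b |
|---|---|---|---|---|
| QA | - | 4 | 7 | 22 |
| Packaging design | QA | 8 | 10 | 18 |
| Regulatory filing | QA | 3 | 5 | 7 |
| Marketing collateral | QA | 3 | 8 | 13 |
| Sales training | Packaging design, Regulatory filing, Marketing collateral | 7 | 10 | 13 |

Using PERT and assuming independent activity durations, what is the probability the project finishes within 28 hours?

te_QA = (4 + 4·7 + 22)/6 = 54/6 = 9; σ²_QA = ((22−4)/6)² = 9.000
te_Packaging design = (8 + 4·10 + 18)/6 = 66/6 = 11; σ²_Packaging design = ((18−8)/6)² = 2.778
te_Regulatory filing = (3 + 4·5 + 7)/6 = 30/6 = 5; σ²_Regulatory filing = ((7−3)/6)² = 0.444
te_Marketing collateral = (3 + 4·8 + 13)/6 = 48/6 = 8; σ²_Marketing collateral = ((13−3)/6)² = 2.778
te_Sales training = (7 + 4·10 + 13)/6 = 60/6 = 10; σ²_Sales training = ((13−7)/6)² = 1.000

Forward pass:
ES_QA = 0; EF_QA = 9
ES_Packaging design = 9; EF_Packaging design = 9+11 = 20
ES_Regulatory filing = 9; EF_Regulatory filing = 9+5 = 14
ES_Marketing collateral = 9; EF_Marketing collateral = 9+8 = 17
ES_Sales training = max(EF_Packaging design=20, EF_Regulatory filing=14, EF_Marketing collateral=17) = 20; EF_Sales training = 20+10 = 30
Expected project duration μ = 30 hours. Critical path: QA → Packaging design → Sales training.

Variance along critical path = 9.000 + 2.778 + 1.000 = 12.778; σ = √12.778 = 3.575 hours.
Z = (28 − 30) / 3.575 = -0.560
P(T ≤ 28) = Φ(-0.560) ≈ 0.288

0.288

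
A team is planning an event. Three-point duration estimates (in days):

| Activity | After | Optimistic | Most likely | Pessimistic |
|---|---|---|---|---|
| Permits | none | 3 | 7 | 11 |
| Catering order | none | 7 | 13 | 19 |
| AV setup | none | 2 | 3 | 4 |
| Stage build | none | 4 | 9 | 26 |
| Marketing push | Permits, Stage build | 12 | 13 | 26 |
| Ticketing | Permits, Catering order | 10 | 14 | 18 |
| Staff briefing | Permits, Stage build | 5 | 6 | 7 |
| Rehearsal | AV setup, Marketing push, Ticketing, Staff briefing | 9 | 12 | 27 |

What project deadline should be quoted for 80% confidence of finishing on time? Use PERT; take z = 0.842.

te_Permits = (3 + 4·7 + 11)/6 = 42/6 = 7; σ²_Permits = ((11−3)/6)² = 1.778
te_Catering order = (7 + 4·13 + 19)/6 = 78/6 = 13; σ²_Catering order = ((19−7)/6)² = 4.000
te_AV setup = (2 + 4·3 + 4)/6 = 18/6 = 3; σ²_AV setup = ((4−2)/6)² = 0.111
te_Stage build = (4 + 4·9 + 26)/6 = 66/6 = 11; σ²_Stage build = ((26−4)/6)² = 13.444
te_Marketing push = (12 + 4·13 + 26)/6 = 90/6 = 15; σ²_Marketing push = ((26−12)/6)² = 5.444
te_Ticketing = (10 + 4·14 + 18)/6 = 84/6 = 14; σ²_Ticketing = ((18−10)/6)² = 1.778
te_Staff briefing = (5 + 4·6 + 7)/6 = 36/6 = 6; σ²_Staff briefing = ((7−5)/6)² = 0.111
te_Rehearsal = (9 + 4·12 + 27)/6 = 84/6 = 14; σ²_Rehearsal = ((27−9)/6)² = 9.000

Forward pass:
ES_Permits = 0; EF_Permits = 7
ES_Catering order = 0; EF_Catering order = 13
ES_AV setup = 0; EF_AV setup = 3
ES_Stage build = 0; EF_Stage build = 11
ES_Marketing push = max(EF_Permits=7, EF_Stage build=11) = 11; EF_Marketing push = 11+15 = 26
ES_Ticketing = max(EF_Permits=7, EF_Catering order=13) = 13; EF_Ticketing = 13+14 = 27
ES_Staff briefing = max(EF_Permits=7, EF_Stage build=11) = 11; EF_Staff briefing = 11+6 = 17
ES_Rehearsal = max(EF_AV setup=3, EF_Marketing push=26, EF_Ticketing=27, EF_Staff briefing=17) = 27; EF_Rehearsal = 27+14 = 41
Expected project duration μ = 41 days. Critical path: Catering order → Ticketing → Rehearsal.

Variance along critical path = 4.000 + 1.778 + 9.000 = 14.778; σ = 3.844 days.
D = μ + z·σ = 41 + 0.842·3.844 = 44.2 days

44.2 days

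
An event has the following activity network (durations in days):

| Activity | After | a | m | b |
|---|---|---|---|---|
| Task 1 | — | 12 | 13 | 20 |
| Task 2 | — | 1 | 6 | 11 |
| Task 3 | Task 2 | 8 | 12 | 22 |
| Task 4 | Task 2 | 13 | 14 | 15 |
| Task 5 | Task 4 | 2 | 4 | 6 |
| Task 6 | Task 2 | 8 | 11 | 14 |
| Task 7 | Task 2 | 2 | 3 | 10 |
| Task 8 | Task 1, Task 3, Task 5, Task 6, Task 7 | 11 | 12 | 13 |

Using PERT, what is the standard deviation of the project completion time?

1.86 days

te_Task 1 = (12 + 4·13 + 20)/6 = 84/6 = 14; σ²_Task 1 = ((20−12)/6)² = 1.778
te_Task 2 = (1 + 4·6 + 11)/6 = 36/6 = 6; σ²_Task 2 = ((11−1)/6)² = 2.778
te_Task 3 = (8 + 4·12 + 22)/6 = 78/6 = 13; σ²_Task 3 = ((22−8)/6)² = 5.444
te_Task 4 = (13 + 4·14 + 15)/6 = 84/6 = 14; σ²_Task 4 = ((15−13)/6)² = 0.111
te_Task 5 = (2 + 4·4 + 6)/6 = 24/6 = 4; σ²_Task 5 = ((6−2)/6)² = 0.444
te_Task 6 = (8 + 4·11 + 14)/6 = 66/6 = 11; σ²_Task 6 = ((14−8)/6)² = 1.000
te_Task 7 = (2 + 4·3 + 10)/6 = 24/6 = 4; σ²_Task 7 = ((10−2)/6)² = 1.778
te_Task 8 = (11 + 4·12 + 13)/6 = 72/6 = 12; σ²_Task 8 = ((13−11)/6)² = 0.111

Forward pass:
ES_Task 1 = 0; EF_Task 1 = 14
ES_Task 2 = 0; EF_Task 2 = 6
ES_Task 3 = 6; EF_Task 3 = 6+13 = 19
ES_Task 4 = 6; EF_Task 4 = 6+14 = 20
ES_Task 5 = 20; EF_Task 5 = 20+4 = 24
ES_Task 6 = 6; EF_Task 6 = 6+11 = 17
ES_Task 7 = 6; EF_Task 7 = 6+4 = 10
ES_Task 8 = max(EF_Task 1=14, EF_Task 3=19, EF_Task 5=24, EF_Task 6=17, EF_Task 7=10) = 24; EF_Task 8 = 24+12 = 36
Expected project duration μ = 36 days. Critical path: Task 2 → Task 4 → Task 5 → Task 8.

Variance along critical path = 2.778 + 0.111 + 0.444 + 0.111 = 3.444
σ = √3.444 = 1.856 days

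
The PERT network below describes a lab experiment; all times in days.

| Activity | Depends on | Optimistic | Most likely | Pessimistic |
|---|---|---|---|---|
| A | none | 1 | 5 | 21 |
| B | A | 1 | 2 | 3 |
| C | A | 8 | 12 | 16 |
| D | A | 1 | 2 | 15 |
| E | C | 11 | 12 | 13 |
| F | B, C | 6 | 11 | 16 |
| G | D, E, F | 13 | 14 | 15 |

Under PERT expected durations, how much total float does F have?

te_A = (1 + 4·5 + 21)/6 = 42/6 = 7
te_B = (1 + 4·2 + 3)/6 = 12/6 = 2
te_C = (8 + 4·12 + 16)/6 = 72/6 = 12
te_D = (1 + 4·2 + 15)/6 = 24/6 = 4
te_E = (11 + 4·12 + 13)/6 = 72/6 = 12
te_F = (6 + 4·11 + 16)/6 = 66/6 = 11
te_G = (13 + 4·14 + 15)/6 = 84/6 = 14

Forward pass:
ES_A = 0; EF_A = 7
ES_B = 7; EF_B = 7+2 = 9
ES_C = 7; EF_C = 7+12 = 19
ES_D = 7; EF_D = 7+4 = 11
ES_E = 19; EF_E = 19+12 = 31
ES_F = max(EF_B=9, EF_C=19) = 19; EF_F = 19+11 = 30
ES_G = max(EF_D=11, EF_E=31, EF_F=30) = 31; EF_G = 31+14 = 45
Expected project duration μ = 45 days. Critical path: A → C → E → G.

Backward pass:
LF_G = 45; LS_G = 45−14 = 31
LF_F = LS_G = 31; LS_F = 31−11 = 20
LF_E = LS_G = 31; LS_E = 31−12 = 19
LF_D = LS_G = 31; LS_D = 31−4 = 27
LF_C = min(LS_E=19, LS_F=20) = 19; LS_C = 19−12 = 7
LF_B = LS_F = 20; LS_B = 20−2 = 18
LF_A = min(LS_B=18, LS_C=7, LS_D=27) = 7; LS_A = 7−7 = 0
Slack_F = LS_F − ES_F = 20 − 19 = 1

1 days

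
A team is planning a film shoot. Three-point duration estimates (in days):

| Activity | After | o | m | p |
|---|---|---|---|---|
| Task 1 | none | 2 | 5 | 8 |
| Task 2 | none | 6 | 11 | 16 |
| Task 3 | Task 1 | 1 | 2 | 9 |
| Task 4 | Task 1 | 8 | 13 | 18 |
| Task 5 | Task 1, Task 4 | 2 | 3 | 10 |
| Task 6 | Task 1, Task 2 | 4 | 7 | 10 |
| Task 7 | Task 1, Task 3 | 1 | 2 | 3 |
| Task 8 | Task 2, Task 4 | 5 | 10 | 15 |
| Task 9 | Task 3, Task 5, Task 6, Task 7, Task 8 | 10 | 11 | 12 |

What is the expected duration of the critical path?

te_Task 1 = (2 + 4·5 + 8)/6 = 30/6 = 5
te_Task 2 = (6 + 4·11 + 16)/6 = 66/6 = 11
te_Task 3 = (1 + 4·2 + 9)/6 = 18/6 = 3
te_Task 4 = (8 + 4·13 + 18)/6 = 78/6 = 13
te_Task 5 = (2 + 4·3 + 10)/6 = 24/6 = 4
te_Task 6 = (4 + 4·7 + 10)/6 = 42/6 = 7
te_Task 7 = (1 + 4·2 + 3)/6 = 12/6 = 2
te_Task 8 = (5 + 4·10 + 15)/6 = 60/6 = 10
te_Task 9 = (10 + 4·11 + 12)/6 = 66/6 = 11

Forward pass:
ES_Task 1 = 0; EF_Task 1 = 5
ES_Task 2 = 0; EF_Task 2 = 11
ES_Task 3 = 5; EF_Task 3 = 5+3 = 8
ES_Task 4 = 5; EF_Task 4 = 5+13 = 18
ES_Task 5 = max(EF_Task 1=5, EF_Task 4=18) = 18; EF_Task 5 = 18+4 = 22
ES_Task 6 = max(EF_Task 1=5, EF_Task 2=11) = 11; EF_Task 6 = 11+7 = 18
ES_Task 7 = max(EF_Task 1=5, EF_Task 3=8) = 8; EF_Task 7 = 8+2 = 10
ES_Task 8 = max(EF_Task 2=11, EF_Task 4=18) = 18; EF_Task 8 = 18+10 = 28
ES_Task 9 = max(EF_Task 3=8, EF_Task 5=22, EF_Task 6=18, EF_Task 7=10, EF_Task 8=28) = 28; EF_Task 9 = 28+11 = 39
Expected project duration μ = 39 days. Critical path: Task 1 → Task 4 → Task 8 → Task 9.

39 days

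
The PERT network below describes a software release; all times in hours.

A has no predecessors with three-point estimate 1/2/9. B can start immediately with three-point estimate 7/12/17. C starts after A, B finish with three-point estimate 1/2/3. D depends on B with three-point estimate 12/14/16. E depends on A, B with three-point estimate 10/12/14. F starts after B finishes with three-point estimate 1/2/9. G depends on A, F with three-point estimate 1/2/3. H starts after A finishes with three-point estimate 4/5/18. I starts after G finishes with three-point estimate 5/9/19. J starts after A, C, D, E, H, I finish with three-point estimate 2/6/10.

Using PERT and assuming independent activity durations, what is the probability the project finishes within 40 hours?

0.979

te_A = (1 + 4·2 + 9)/6 = 18/6 = 3; σ²_A = ((9−1)/6)² = 1.778
te_B = (7 + 4·12 + 17)/6 = 72/6 = 12; σ²_B = ((17−7)/6)² = 2.778
te_C = (1 + 4·2 + 3)/6 = 12/6 = 2; σ²_C = ((3−1)/6)² = 0.111
te_D = (12 + 4·14 + 16)/6 = 84/6 = 14; σ²_D = ((16−12)/6)² = 0.444
te_E = (10 + 4·12 + 14)/6 = 72/6 = 12; σ²_E = ((14−10)/6)² = 0.444
te_F = (1 + 4·2 + 9)/6 = 18/6 = 3; σ²_F = ((9−1)/6)² = 1.778
te_G = (1 + 4·2 + 3)/6 = 12/6 = 2; σ²_G = ((3−1)/6)² = 0.111
te_H = (4 + 4·5 + 18)/6 = 42/6 = 7; σ²_H = ((18−4)/6)² = 5.444
te_I = (5 + 4·9 + 19)/6 = 60/6 = 10; σ²_I = ((19−5)/6)² = 5.444
te_J = (2 + 4·6 + 10)/6 = 36/6 = 6; σ²_J = ((10−2)/6)² = 1.778

Forward pass:
ES_A = 0; EF_A = 3
ES_B = 0; EF_B = 12
ES_C = max(EF_A=3, EF_B=12) = 12; EF_C = 12+2 = 14
ES_D = 12; EF_D = 12+14 = 26
ES_E = max(EF_A=3, EF_B=12) = 12; EF_E = 12+12 = 24
ES_F = 12; EF_F = 12+3 = 15
ES_G = max(EF_A=3, EF_F=15) = 15; EF_G = 15+2 = 17
ES_H = 3; EF_H = 3+7 = 10
ES_I = 17; EF_I = 17+10 = 27
ES_J = max(EF_A=3, EF_C=14, EF_D=26, EF_E=24, EF_H=10, EF_I=27) = 27; EF_J = 27+6 = 33
Expected project duration μ = 33 hours. Critical path: B → F → G → I → J.

Variance along critical path = 2.778 + 1.778 + 0.111 + 5.444 + 1.778 = 11.889; σ = √11.889 = 3.448 hours.
Z = (40 − 33) / 3.448 = 2.030
P(T ≤ 40) = Φ(2.030) ≈ 0.979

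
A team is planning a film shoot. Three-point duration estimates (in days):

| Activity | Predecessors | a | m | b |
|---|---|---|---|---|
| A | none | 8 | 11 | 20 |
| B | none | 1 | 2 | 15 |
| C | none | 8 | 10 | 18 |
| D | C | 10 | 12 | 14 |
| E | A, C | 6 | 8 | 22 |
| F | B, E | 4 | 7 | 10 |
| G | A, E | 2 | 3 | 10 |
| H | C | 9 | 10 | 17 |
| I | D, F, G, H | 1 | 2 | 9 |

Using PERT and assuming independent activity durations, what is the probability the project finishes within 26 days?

te_A = (8 + 4·11 + 20)/6 = 72/6 = 12; σ²_A = ((20−8)/6)² = 4.000
te_B = (1 + 4·2 + 15)/6 = 24/6 = 4; σ²_B = ((15−1)/6)² = 5.444
te_C = (8 + 4·10 + 18)/6 = 66/6 = 11; σ²_C = ((18−8)/6)² = 2.778
te_D = (10 + 4·12 + 14)/6 = 72/6 = 12; σ²_D = ((14−10)/6)² = 0.444
te_E = (6 + 4·8 + 22)/6 = 60/6 = 10; σ²_E = ((22−6)/6)² = 7.111
te_F = (4 + 4·7 + 10)/6 = 42/6 = 7; σ²_F = ((10−4)/6)² = 1.000
te_G = (2 + 4·3 + 10)/6 = 24/6 = 4; σ²_G = ((10−2)/6)² = 1.778
te_H = (9 + 4·10 + 17)/6 = 66/6 = 11; σ²_H = ((17−9)/6)² = 1.778
te_I = (1 + 4·2 + 9)/6 = 18/6 = 3; σ²_I = ((9−1)/6)² = 1.778

Forward pass:
ES_A = 0; EF_A = 12
ES_B = 0; EF_B = 4
ES_C = 0; EF_C = 11
ES_D = 11; EF_D = 11+12 = 23
ES_E = max(EF_A=12, EF_C=11) = 12; EF_E = 12+10 = 22
ES_F = max(EF_B=4, EF_E=22) = 22; EF_F = 22+7 = 29
ES_G = max(EF_A=12, EF_E=22) = 22; EF_G = 22+4 = 26
ES_H = 11; EF_H = 11+11 = 22
ES_I = max(EF_D=23, EF_F=29, EF_G=26, EF_H=22) = 29; EF_I = 29+3 = 32
Expected project duration μ = 32 days. Critical path: A → E → F → I.

Variance along critical path = 4.000 + 7.111 + 1.000 + 1.778 = 13.889; σ = √13.889 = 3.727 days.
Z = (26 − 32) / 3.727 = -1.610
P(T ≤ 26) = Φ(-1.610) ≈ 0.054

0.054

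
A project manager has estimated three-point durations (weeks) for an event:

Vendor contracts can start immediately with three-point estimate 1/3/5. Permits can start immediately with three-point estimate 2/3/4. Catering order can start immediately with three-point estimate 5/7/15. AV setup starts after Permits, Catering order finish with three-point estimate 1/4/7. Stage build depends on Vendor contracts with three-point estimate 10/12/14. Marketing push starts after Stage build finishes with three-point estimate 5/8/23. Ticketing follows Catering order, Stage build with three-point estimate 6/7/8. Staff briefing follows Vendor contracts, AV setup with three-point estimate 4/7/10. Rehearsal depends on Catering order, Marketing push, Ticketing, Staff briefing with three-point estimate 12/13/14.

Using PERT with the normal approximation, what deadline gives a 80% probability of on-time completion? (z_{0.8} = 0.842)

te_Vendor contracts = (1 + 4·3 + 5)/6 = 18/6 = 3; σ²_Vendor contracts = ((5−1)/6)² = 0.444
te_Permits = (2 + 4·3 + 4)/6 = 18/6 = 3; σ²_Permits = ((4−2)/6)² = 0.111
te_Catering order = (5 + 4·7 + 15)/6 = 48/6 = 8; σ²_Catering order = ((15−5)/6)² = 2.778
te_AV setup = (1 + 4·4 + 7)/6 = 24/6 = 4; σ²_AV setup = ((7−1)/6)² = 1.000
te_Stage build = (10 + 4·12 + 14)/6 = 72/6 = 12; σ²_Stage build = ((14−10)/6)² = 0.444
te_Marketing push = (5 + 4·8 + 23)/6 = 60/6 = 10; σ²_Marketing push = ((23−5)/6)² = 9.000
te_Ticketing = (6 + 4·7 + 8)/6 = 42/6 = 7; σ²_Ticketing = ((8−6)/6)² = 0.111
te_Staff briefing = (4 + 4·7 + 10)/6 = 42/6 = 7; σ²_Staff briefing = ((10−4)/6)² = 1.000
te_Rehearsal = (12 + 4·13 + 14)/6 = 78/6 = 13; σ²_Rehearsal = ((14−12)/6)² = 0.111

Forward pass:
ES_Vendor contracts = 0; EF_Vendor contracts = 3
ES_Permits = 0; EF_Permits = 3
ES_Catering order = 0; EF_Catering order = 8
ES_AV setup = max(EF_Permits=3, EF_Catering order=8) = 8; EF_AV setup = 8+4 = 12
ES_Stage build = 3; EF_Stage build = 3+12 = 15
ES_Marketing push = 15; EF_Marketing push = 15+10 = 25
ES_Ticketing = max(EF_Catering order=8, EF_Stage build=15) = 15; EF_Ticketing = 15+7 = 22
ES_Staff briefing = max(EF_Vendor contracts=3, EF_AV setup=12) = 12; EF_Staff briefing = 12+7 = 19
ES_Rehearsal = max(EF_Catering order=8, EF_Marketing push=25, EF_Ticketing=22, EF_Staff briefing=19) = 25; EF_Rehearsal = 25+13 = 38
Expected project duration μ = 38 weeks. Critical path: Vendor contracts → Stage build → Marketing push → Rehearsal.

Variance along critical path = 0.444 + 0.444 + 9.000 + 0.111 = 10.000; σ = 3.162 weeks.
D = μ + z·σ = 38 + 0.842·3.162 = 40.7 weeks

40.7 weeks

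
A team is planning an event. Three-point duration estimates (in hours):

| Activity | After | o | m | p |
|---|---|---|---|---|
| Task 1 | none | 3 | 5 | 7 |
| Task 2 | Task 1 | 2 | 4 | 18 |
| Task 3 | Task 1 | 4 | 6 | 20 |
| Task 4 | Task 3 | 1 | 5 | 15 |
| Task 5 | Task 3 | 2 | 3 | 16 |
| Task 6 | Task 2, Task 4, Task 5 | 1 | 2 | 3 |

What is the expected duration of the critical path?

21 hours

te_Task 1 = (3 + 4·5 + 7)/6 = 30/6 = 5
te_Task 2 = (2 + 4·4 + 18)/6 = 36/6 = 6
te_Task 3 = (4 + 4·6 + 20)/6 = 48/6 = 8
te_Task 4 = (1 + 4·5 + 15)/6 = 36/6 = 6
te_Task 5 = (2 + 4·3 + 16)/6 = 30/6 = 5
te_Task 6 = (1 + 4·2 + 3)/6 = 12/6 = 2

Forward pass:
ES_Task 1 = 0; EF_Task 1 = 5
ES_Task 2 = 5; EF_Task 2 = 5+6 = 11
ES_Task 3 = 5; EF_Task 3 = 5+8 = 13
ES_Task 4 = 13; EF_Task 4 = 13+6 = 19
ES_Task 5 = 13; EF_Task 5 = 13+5 = 18
ES_Task 6 = max(EF_Task 2=11, EF_Task 4=19, EF_Task 5=18) = 19; EF_Task 6 = 19+2 = 21
Expected project duration μ = 21 hours. Critical path: Task 1 → Task 3 → Task 4 → Task 6.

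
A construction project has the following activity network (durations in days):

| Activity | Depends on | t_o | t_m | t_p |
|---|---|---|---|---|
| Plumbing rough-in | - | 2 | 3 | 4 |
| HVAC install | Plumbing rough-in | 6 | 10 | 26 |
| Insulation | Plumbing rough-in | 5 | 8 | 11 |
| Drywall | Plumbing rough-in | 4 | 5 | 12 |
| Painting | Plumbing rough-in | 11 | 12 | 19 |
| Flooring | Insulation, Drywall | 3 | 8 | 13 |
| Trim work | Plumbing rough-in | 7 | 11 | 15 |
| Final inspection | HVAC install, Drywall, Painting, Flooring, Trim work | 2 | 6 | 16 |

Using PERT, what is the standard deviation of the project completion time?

3.06 days

te_Plumbing rough-in = (2 + 4·3 + 4)/6 = 18/6 = 3; σ²_Plumbing rough-in = ((4−2)/6)² = 0.111
te_HVAC install = (6 + 4·10 + 26)/6 = 72/6 = 12; σ²_HVAC install = ((26−6)/6)² = 11.111
te_Insulation = (5 + 4·8 + 11)/6 = 48/6 = 8; σ²_Insulation = ((11−5)/6)² = 1.000
te_Drywall = (4 + 4·5 + 12)/6 = 36/6 = 6; σ²_Drywall = ((12−4)/6)² = 1.778
te_Painting = (11 + 4·12 + 19)/6 = 78/6 = 13; σ²_Painting = ((19−11)/6)² = 1.778
te_Flooring = (3 + 4·8 + 13)/6 = 48/6 = 8; σ²_Flooring = ((13−3)/6)² = 2.778
te_Trim work = (7 + 4·11 + 15)/6 = 66/6 = 11; σ²_Trim work = ((15−7)/6)² = 1.778
te_Final inspection = (2 + 4·6 + 16)/6 = 42/6 = 7; σ²_Final inspection = ((16−2)/6)² = 5.444

Forward pass:
ES_Plumbing rough-in = 0; EF_Plumbing rough-in = 3
ES_HVAC install = 3; EF_HVAC install = 3+12 = 15
ES_Insulation = 3; EF_Insulation = 3+8 = 11
ES_Drywall = 3; EF_Drywall = 3+6 = 9
ES_Painting = 3; EF_Painting = 3+13 = 16
ES_Flooring = max(EF_Insulation=11, EF_Drywall=9) = 11; EF_Flooring = 11+8 = 19
ES_Trim work = 3; EF_Trim work = 3+11 = 14
ES_Final inspection = max(EF_HVAC install=15, EF_Drywall=9, EF_Painting=16, EF_Flooring=19, EF_Trim work=14) = 19; EF_Final inspection = 19+7 = 26
Expected project duration μ = 26 days. Critical path: Plumbing rough-in → Insulation → Flooring → Final inspection.

Variance along critical path = 0.111 + 1.000 + 2.778 + 5.444 = 9.333
σ = √9.333 = 3.055 days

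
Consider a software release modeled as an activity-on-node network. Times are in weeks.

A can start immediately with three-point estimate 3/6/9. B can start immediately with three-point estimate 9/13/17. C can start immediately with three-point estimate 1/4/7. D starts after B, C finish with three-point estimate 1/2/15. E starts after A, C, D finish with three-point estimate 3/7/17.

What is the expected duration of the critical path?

te_A = (3 + 4·6 + 9)/6 = 36/6 = 6
te_B = (9 + 4·13 + 17)/6 = 78/6 = 13
te_C = (1 + 4·4 + 7)/6 = 24/6 = 4
te_D = (1 + 4·2 + 15)/6 = 24/6 = 4
te_E = (3 + 4·7 + 17)/6 = 48/6 = 8

Forward pass:
ES_A = 0; EF_A = 6
ES_B = 0; EF_B = 13
ES_C = 0; EF_C = 4
ES_D = max(EF_B=13, EF_C=4) = 13; EF_D = 13+4 = 17
ES_E = max(EF_A=6, EF_C=4, EF_D=17) = 17; EF_E = 17+8 = 25
Expected project duration μ = 25 weeks. Critical path: B → D → E.

25 weeks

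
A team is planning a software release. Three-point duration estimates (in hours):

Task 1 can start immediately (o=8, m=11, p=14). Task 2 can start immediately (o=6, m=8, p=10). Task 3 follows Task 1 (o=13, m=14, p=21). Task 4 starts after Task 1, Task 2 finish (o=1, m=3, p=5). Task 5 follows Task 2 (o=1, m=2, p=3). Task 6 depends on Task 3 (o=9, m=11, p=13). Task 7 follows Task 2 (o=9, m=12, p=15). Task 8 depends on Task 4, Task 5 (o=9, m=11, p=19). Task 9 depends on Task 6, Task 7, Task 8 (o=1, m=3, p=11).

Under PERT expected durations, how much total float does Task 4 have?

11 hours

te_Task 1 = (8 + 4·11 + 14)/6 = 66/6 = 11
te_Task 2 = (6 + 4·8 + 10)/6 = 48/6 = 8
te_Task 3 = (13 + 4·14 + 21)/6 = 90/6 = 15
te_Task 4 = (1 + 4·3 + 5)/6 = 18/6 = 3
te_Task 5 = (1 + 4·2 + 3)/6 = 12/6 = 2
te_Task 6 = (9 + 4·11 + 13)/6 = 66/6 = 11
te_Task 7 = (9 + 4·12 + 15)/6 = 72/6 = 12
te_Task 8 = (9 + 4·11 + 19)/6 = 72/6 = 12
te_Task 9 = (1 + 4·3 + 11)/6 = 24/6 = 4

Forward pass:
ES_Task 1 = 0; EF_Task 1 = 11
ES_Task 2 = 0; EF_Task 2 = 8
ES_Task 3 = 11; EF_Task 3 = 11+15 = 26
ES_Task 4 = max(EF_Task 1=11, EF_Task 2=8) = 11; EF_Task 4 = 11+3 = 14
ES_Task 5 = 8; EF_Task 5 = 8+2 = 10
ES_Task 6 = 26; EF_Task 6 = 26+11 = 37
ES_Task 7 = 8; EF_Task 7 = 8+12 = 20
ES_Task 8 = max(EF_Task 4=14, EF_Task 5=10) = 14; EF_Task 8 = 14+12 = 26
ES_Task 9 = max(EF_Task 6=37, EF_Task 7=20, EF_Task 8=26) = 37; EF_Task 9 = 37+4 = 41
Expected project duration μ = 41 hours. Critical path: Task 1 → Task 3 → Task 6 → Task 9.

Backward pass:
LF_Task 9 = 41; LS_Task 9 = 41−4 = 37
LF_Task 8 = LS_Task 9 = 37; LS_Task 8 = 37−12 = 25
LF_Task 7 = LS_Task 9 = 37; LS_Task 7 = 37−12 = 25
LF_Task 6 = LS_Task 9 = 37; LS_Task 6 = 37−11 = 26
LF_Task 5 = LS_Task 8 = 25; LS_Task 5 = 25−2 = 23
LF_Task 4 = LS_Task 8 = 25; LS_Task 4 = 25−3 = 22
LF_Task 3 = LS_Task 6 = 26; LS_Task 3 = 26−15 = 11
LF_Task 2 = min(LS_Task 4=22, LS_Task 5=23, LS_Task 7=25) = 22; LS_Task 2 = 22−8 = 14
LF_Task 1 = min(LS_Task 3=11, LS_Task 4=22) = 11; LS_Task 1 = 11−11 = 0
Slack_Task 4 = LS_Task 4 − ES_Task 4 = 22 − 11 = 11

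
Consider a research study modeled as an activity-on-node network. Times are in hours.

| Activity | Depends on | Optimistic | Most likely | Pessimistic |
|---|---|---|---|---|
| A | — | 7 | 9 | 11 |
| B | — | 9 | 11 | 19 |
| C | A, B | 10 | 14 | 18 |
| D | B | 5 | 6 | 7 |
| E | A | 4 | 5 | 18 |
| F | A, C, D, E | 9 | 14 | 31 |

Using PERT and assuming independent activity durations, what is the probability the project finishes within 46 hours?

0.827

te_A = (7 + 4·9 + 11)/6 = 54/6 = 9; σ²_A = ((11−7)/6)² = 0.444
te_B = (9 + 4·11 + 19)/6 = 72/6 = 12; σ²_B = ((19−9)/6)² = 2.778
te_C = (10 + 4·14 + 18)/6 = 84/6 = 14; σ²_C = ((18−10)/6)² = 1.778
te_D = (5 + 4·6 + 7)/6 = 36/6 = 6; σ²_D = ((7−5)/6)² = 0.111
te_E = (4 + 4·5 + 18)/6 = 42/6 = 7; σ²_E = ((18−4)/6)² = 5.444
te_F = (9 + 4·14 + 31)/6 = 96/6 = 16; σ²_F = ((31−9)/6)² = 13.444

Forward pass:
ES_A = 0; EF_A = 9
ES_B = 0; EF_B = 12
ES_C = max(EF_A=9, EF_B=12) = 12; EF_C = 12+14 = 26
ES_D = 12; EF_D = 12+6 = 18
ES_E = 9; EF_E = 9+7 = 16
ES_F = max(EF_A=9, EF_C=26, EF_D=18, EF_E=16) = 26; EF_F = 26+16 = 42
Expected project duration μ = 42 hours. Critical path: B → C → F.

Variance along critical path = 2.778 + 1.778 + 13.444 = 18.000; σ = √18.000 = 4.243 hours.
Z = (46 − 42) / 4.243 = 0.943
P(T ≤ 46) = Φ(0.943) ≈ 0.827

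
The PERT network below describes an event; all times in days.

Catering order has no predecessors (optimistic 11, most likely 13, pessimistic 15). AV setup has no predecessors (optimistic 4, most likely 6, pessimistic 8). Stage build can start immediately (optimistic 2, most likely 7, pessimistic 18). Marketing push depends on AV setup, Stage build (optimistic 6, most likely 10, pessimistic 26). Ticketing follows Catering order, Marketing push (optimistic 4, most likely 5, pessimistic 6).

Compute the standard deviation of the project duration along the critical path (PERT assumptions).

4.28 days

te_Catering order = (11 + 4·13 + 15)/6 = 78/6 = 13; σ²_Catering order = ((15−11)/6)² = 0.444
te_AV setup = (4 + 4·6 + 8)/6 = 36/6 = 6; σ²_AV setup = ((8−4)/6)² = 0.444
te_Stage build = (2 + 4·7 + 18)/6 = 48/6 = 8; σ²_Stage build = ((18−2)/6)² = 7.111
te_Marketing push = (6 + 4·10 + 26)/6 = 72/6 = 12; σ²_Marketing push = ((26−6)/6)² = 11.111
te_Ticketing = (4 + 4·5 + 6)/6 = 30/6 = 5; σ²_Ticketing = ((6−4)/6)² = 0.111

Forward pass:
ES_Catering order = 0; EF_Catering order = 13
ES_AV setup = 0; EF_AV setup = 6
ES_Stage build = 0; EF_Stage build = 8
ES_Marketing push = max(EF_AV setup=6, EF_Stage build=8) = 8; EF_Marketing push = 8+12 = 20
ES_Ticketing = max(EF_Catering order=13, EF_Marketing push=20) = 20; EF_Ticketing = 20+5 = 25
Expected project duration μ = 25 days. Critical path: Stage build → Marketing push → Ticketing.

Variance along critical path = 7.111 + 11.111 + 0.111 = 18.333
σ = √18.333 = 4.282 days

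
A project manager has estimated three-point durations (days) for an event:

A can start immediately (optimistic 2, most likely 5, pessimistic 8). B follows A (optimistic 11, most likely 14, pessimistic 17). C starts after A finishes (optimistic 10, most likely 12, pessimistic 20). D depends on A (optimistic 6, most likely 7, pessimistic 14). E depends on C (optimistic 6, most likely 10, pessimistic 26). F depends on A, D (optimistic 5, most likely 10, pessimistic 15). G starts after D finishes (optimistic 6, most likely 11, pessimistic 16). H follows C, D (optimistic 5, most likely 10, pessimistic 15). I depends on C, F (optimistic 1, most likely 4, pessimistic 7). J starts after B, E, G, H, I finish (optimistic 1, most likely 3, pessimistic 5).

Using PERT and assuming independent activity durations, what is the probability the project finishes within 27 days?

te_A = (2 + 4·5 + 8)/6 = 30/6 = 5; σ²_A = ((8−2)/6)² = 1.000
te_B = (11 + 4·14 + 17)/6 = 84/6 = 14; σ²_B = ((17−11)/6)² = 1.000
te_C = (10 + 4·12 + 20)/6 = 78/6 = 13; σ²_C = ((20−10)/6)² = 2.778
te_D = (6 + 4·7 + 14)/6 = 48/6 = 8; σ²_D = ((14−6)/6)² = 1.778
te_E = (6 + 4·10 + 26)/6 = 72/6 = 12; σ²_E = ((26−6)/6)² = 11.111
te_F = (5 + 4·10 + 15)/6 = 60/6 = 10; σ²_F = ((15−5)/6)² = 2.778
te_G = (6 + 4·11 + 16)/6 = 66/6 = 11; σ²_G = ((16−6)/6)² = 2.778
te_H = (5 + 4·10 + 15)/6 = 60/6 = 10; σ²_H = ((15−5)/6)² = 2.778
te_I = (1 + 4·4 + 7)/6 = 24/6 = 4; σ²_I = ((7−1)/6)² = 1.000
te_J = (1 + 4·3 + 5)/6 = 18/6 = 3; σ²_J = ((5−1)/6)² = 0.444

Forward pass:
ES_A = 0; EF_A = 5
ES_B = 5; EF_B = 5+14 = 19
ES_C = 5; EF_C = 5+13 = 18
ES_D = 5; EF_D = 5+8 = 13
ES_E = 18; EF_E = 18+12 = 30
ES_F = max(EF_A=5, EF_D=13) = 13; EF_F = 13+10 = 23
ES_G = 13; EF_G = 13+11 = 24
ES_H = max(EF_C=18, EF_D=13) = 18; EF_H = 18+10 = 28
ES_I = max(EF_C=18, EF_F=23) = 23; EF_I = 23+4 = 27
ES_J = max(EF_B=19, EF_E=30, EF_G=24, EF_H=28, EF_I=27) = 30; EF_J = 30+3 = 33
Expected project duration μ = 33 days. Critical path: A → C → E → J.

Variance along critical path = 1.000 + 2.778 + 11.111 + 0.444 = 15.333; σ = √15.333 = 3.916 days.
Z = (27 − 33) / 3.916 = -1.532
P(T ≤ 27) = Φ(-1.532) ≈ 0.063

0.063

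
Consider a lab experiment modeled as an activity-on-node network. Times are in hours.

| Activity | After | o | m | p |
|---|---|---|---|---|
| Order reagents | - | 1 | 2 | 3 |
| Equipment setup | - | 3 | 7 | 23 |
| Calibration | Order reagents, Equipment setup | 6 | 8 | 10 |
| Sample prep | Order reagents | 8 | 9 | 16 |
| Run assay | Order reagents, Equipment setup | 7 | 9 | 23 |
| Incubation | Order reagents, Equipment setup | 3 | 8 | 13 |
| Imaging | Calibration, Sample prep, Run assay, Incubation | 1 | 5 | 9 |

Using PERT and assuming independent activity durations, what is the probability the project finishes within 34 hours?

te_Order reagents = (1 + 4·2 + 3)/6 = 12/6 = 2; σ²_Order reagents = ((3−1)/6)² = 0.111
te_Equipment setup = (3 + 4·7 + 23)/6 = 54/6 = 9; σ²_Equipment setup = ((23−3)/6)² = 11.111
te_Calibration = (6 + 4·8 + 10)/6 = 48/6 = 8; σ²_Calibration = ((10−6)/6)² = 0.444
te_Sample prep = (8 + 4·9 + 16)/6 = 60/6 = 10; σ²_Sample prep = ((16−8)/6)² = 1.778
te_Run assay = (7 + 4·9 + 23)/6 = 66/6 = 11; σ²_Run assay = ((23−7)/6)² = 7.111
te_Incubation = (3 + 4·8 + 13)/6 = 48/6 = 8; σ²_Incubation = ((13−3)/6)² = 2.778
te_Imaging = (1 + 4·5 + 9)/6 = 30/6 = 5; σ²_Imaging = ((9−1)/6)² = 1.778

Forward pass:
ES_Order reagents = 0; EF_Order reagents = 2
ES_Equipment setup = 0; EF_Equipment setup = 9
ES_Calibration = max(EF_Order reagents=2, EF_Equipment setup=9) = 9; EF_Calibration = 9+8 = 17
ES_Sample prep = 2; EF_Sample prep = 2+10 = 12
ES_Run assay = max(EF_Order reagents=2, EF_Equipment setup=9) = 9; EF_Run assay = 9+11 = 20
ES_Incubation = max(EF_Order reagents=2, EF_Equipment setup=9) = 9; EF_Incubation = 9+8 = 17
ES_Imaging = max(EF_Calibration=17, EF_Sample prep=12, EF_Run assay=20, EF_Incubation=17) = 20; EF_Imaging = 20+5 = 25
Expected project duration μ = 25 hours. Critical path: Equipment setup → Run assay → Imaging.

Variance along critical path = 11.111 + 7.111 + 1.778 = 20.000; σ = √20.000 = 4.472 hours.
Z = (34 − 25) / 4.472 = 2.012
P(T ≤ 34) = Φ(2.012) ≈ 0.978

0.978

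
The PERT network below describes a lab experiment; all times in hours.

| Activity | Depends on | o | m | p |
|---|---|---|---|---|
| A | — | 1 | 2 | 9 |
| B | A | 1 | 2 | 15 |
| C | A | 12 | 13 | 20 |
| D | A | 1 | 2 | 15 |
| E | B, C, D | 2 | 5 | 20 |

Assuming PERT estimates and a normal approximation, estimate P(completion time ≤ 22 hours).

te_A = (1 + 4·2 + 9)/6 = 18/6 = 3; σ²_A = ((9−1)/6)² = 1.778
te_B = (1 + 4·2 + 15)/6 = 24/6 = 4; σ²_B = ((15−1)/6)² = 5.444
te_C = (12 + 4·13 + 20)/6 = 84/6 = 14; σ²_C = ((20−12)/6)² = 1.778
te_D = (1 + 4·2 + 15)/6 = 24/6 = 4; σ²_D = ((15−1)/6)² = 5.444
te_E = (2 + 4·5 + 20)/6 = 42/6 = 7; σ²_E = ((20−2)/6)² = 9.000

Forward pass:
ES_A = 0; EF_A = 3
ES_B = 3; EF_B = 3+4 = 7
ES_C = 3; EF_C = 3+14 = 17
ES_D = 3; EF_D = 3+4 = 7
ES_E = max(EF_B=7, EF_C=17, EF_D=7) = 17; EF_E = 17+7 = 24
Expected project duration μ = 24 hours. Critical path: A → C → E.

Variance along critical path = 1.778 + 1.778 + 9.000 = 12.556; σ = √12.556 = 3.543 hours.
Z = (22 − 24) / 3.543 = -0.564
P(T ≤ 22) = Φ(-0.564) ≈ 0.286

0.286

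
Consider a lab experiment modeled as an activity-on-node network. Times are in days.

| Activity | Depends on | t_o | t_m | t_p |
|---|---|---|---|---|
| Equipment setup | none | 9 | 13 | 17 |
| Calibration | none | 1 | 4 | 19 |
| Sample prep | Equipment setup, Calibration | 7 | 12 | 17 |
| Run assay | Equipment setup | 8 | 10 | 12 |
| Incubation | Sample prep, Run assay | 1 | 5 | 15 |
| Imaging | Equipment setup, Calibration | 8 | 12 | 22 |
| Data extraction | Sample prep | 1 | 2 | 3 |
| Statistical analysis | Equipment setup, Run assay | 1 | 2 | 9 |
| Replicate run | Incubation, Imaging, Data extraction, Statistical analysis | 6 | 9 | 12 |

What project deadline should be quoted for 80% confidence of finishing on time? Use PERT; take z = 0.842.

42.8 days

te_Equipment setup = (9 + 4·13 + 17)/6 = 78/6 = 13; σ²_Equipment setup = ((17−9)/6)² = 1.778
te_Calibration = (1 + 4·4 + 19)/6 = 36/6 = 6; σ²_Calibration = ((19−1)/6)² = 9.000
te_Sample prep = (7 + 4·12 + 17)/6 = 72/6 = 12; σ²_Sample prep = ((17−7)/6)² = 2.778
te_Run assay = (8 + 4·10 + 12)/6 = 60/6 = 10; σ²_Run assay = ((12−8)/6)² = 0.444
te_Incubation = (1 + 4·5 + 15)/6 = 36/6 = 6; σ²_Incubation = ((15−1)/6)² = 5.444
te_Imaging = (8 + 4·12 + 22)/6 = 78/6 = 13; σ²_Imaging = ((22−8)/6)² = 5.444
te_Data extraction = (1 + 4·2 + 3)/6 = 12/6 = 2; σ²_Data extraction = ((3−1)/6)² = 0.111
te_Statistical analysis = (1 + 4·2 + 9)/6 = 18/6 = 3; σ²_Statistical analysis = ((9−1)/6)² = 1.778
te_Replicate run = (6 + 4·9 + 12)/6 = 54/6 = 9; σ²_Replicate run = ((12−6)/6)² = 1.000

Forward pass:
ES_Equipment setup = 0; EF_Equipment setup = 13
ES_Calibration = 0; EF_Calibration = 6
ES_Sample prep = max(EF_Equipment setup=13, EF_Calibration=6) = 13; EF_Sample prep = 13+12 = 25
ES_Run assay = 13; EF_Run assay = 13+10 = 23
ES_Incubation = max(EF_Sample prep=25, EF_Run assay=23) = 25; EF_Incubation = 25+6 = 31
ES_Imaging = max(EF_Equipment setup=13, EF_Calibration=6) = 13; EF_Imaging = 13+13 = 26
ES_Data extraction = 25; EF_Data extraction = 25+2 = 27
ES_Statistical analysis = max(EF_Equipment setup=13, EF_Run assay=23) = 23; EF_Statistical analysis = 23+3 = 26
ES_Replicate run = max(EF_Incubation=31, EF_Imaging=26, EF_Data extraction=27, EF_Statistical analysis=26) = 31; EF_Replicate run = 31+9 = 40
Expected project duration μ = 40 days. Critical path: Equipment setup → Sample prep → Incubation → Replicate run.

Variance along critical path = 1.778 + 2.778 + 5.444 + 1.000 = 11.000; σ = 3.317 days.
D = μ + z·σ = 40 + 0.842·3.317 = 42.8 days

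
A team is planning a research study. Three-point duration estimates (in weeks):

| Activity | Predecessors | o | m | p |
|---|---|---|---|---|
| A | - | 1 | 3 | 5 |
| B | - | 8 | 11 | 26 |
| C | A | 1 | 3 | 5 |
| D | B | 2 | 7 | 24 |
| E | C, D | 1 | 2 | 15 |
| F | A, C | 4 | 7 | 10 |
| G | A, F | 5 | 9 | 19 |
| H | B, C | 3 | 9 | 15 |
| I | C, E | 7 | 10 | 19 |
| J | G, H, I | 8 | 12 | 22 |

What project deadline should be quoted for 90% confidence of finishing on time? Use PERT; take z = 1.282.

te_A = (1 + 4·3 + 5)/6 = 18/6 = 3; σ²_A = ((5−1)/6)² = 0.444
te_B = (8 + 4·11 + 26)/6 = 78/6 = 13; σ²_B = ((26−8)/6)² = 9.000
te_C = (1 + 4·3 + 5)/6 = 18/6 = 3; σ²_C = ((5−1)/6)² = 0.444
te_D = (2 + 4·7 + 24)/6 = 54/6 = 9; σ²_D = ((24−2)/6)² = 13.444
te_E = (1 + 4·2 + 15)/6 = 24/6 = 4; σ²_E = ((15−1)/6)² = 5.444
te_F = (4 + 4·7 + 10)/6 = 42/6 = 7; σ²_F = ((10−4)/6)² = 1.000
te_G = (5 + 4·9 + 19)/6 = 60/6 = 10; σ²_G = ((19−5)/6)² = 5.444
te_H = (3 + 4·9 + 15)/6 = 54/6 = 9; σ²_H = ((15−3)/6)² = 4.000
te_I = (7 + 4·10 + 19)/6 = 66/6 = 11; σ²_I = ((19−7)/6)² = 4.000
te_J = (8 + 4·12 + 22)/6 = 78/6 = 13; σ²_J = ((22−8)/6)² = 5.444

Forward pass:
ES_A = 0; EF_A = 3
ES_B = 0; EF_B = 13
ES_C = 3; EF_C = 3+3 = 6
ES_D = 13; EF_D = 13+9 = 22
ES_E = max(EF_C=6, EF_D=22) = 22; EF_E = 22+4 = 26
ES_F = max(EF_A=3, EF_C=6) = 6; EF_F = 6+7 = 13
ES_G = max(EF_A=3, EF_F=13) = 13; EF_G = 13+10 = 23
ES_H = max(EF_B=13, EF_C=6) = 13; EF_H = 13+9 = 22
ES_I = max(EF_C=6, EF_E=26) = 26; EF_I = 26+11 = 37
ES_J = max(EF_G=23, EF_H=22, EF_I=37) = 37; EF_J = 37+13 = 50
Expected project duration μ = 50 weeks. Critical path: B → D → E → I → J.

Variance along critical path = 9.000 + 13.444 + 5.444 + 4.000 + 5.444 = 37.333; σ = 6.110 weeks.
D = μ + z·σ = 50 + 1.282·6.110 = 57.8 weeks

57.8 weeks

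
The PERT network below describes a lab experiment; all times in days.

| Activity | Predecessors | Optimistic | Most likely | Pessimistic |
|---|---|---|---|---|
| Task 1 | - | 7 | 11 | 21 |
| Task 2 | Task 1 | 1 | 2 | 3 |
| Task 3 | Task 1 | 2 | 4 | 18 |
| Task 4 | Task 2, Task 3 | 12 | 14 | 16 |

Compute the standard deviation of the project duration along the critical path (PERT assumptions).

te_Task 1 = (7 + 4·11 + 21)/6 = 72/6 = 12; σ²_Task 1 = ((21−7)/6)² = 5.444
te_Task 2 = (1 + 4·2 + 3)/6 = 12/6 = 2; σ²_Task 2 = ((3−1)/6)² = 0.111
te_Task 3 = (2 + 4·4 + 18)/6 = 36/6 = 6; σ²_Task 3 = ((18−2)/6)² = 7.111
te_Task 4 = (12 + 4·14 + 16)/6 = 84/6 = 14; σ²_Task 4 = ((16−12)/6)² = 0.444

Forward pass:
ES_Task 1 = 0; EF_Task 1 = 12
ES_Task 2 = 12; EF_Task 2 = 12+2 = 14
ES_Task 3 = 12; EF_Task 3 = 12+6 = 18
ES_Task 4 = max(EF_Task 2=14, EF_Task 3=18) = 18; EF_Task 4 = 18+14 = 32
Expected project duration μ = 32 days. Critical path: Task 1 → Task 3 → Task 4.

Variance along critical path = 5.444 + 7.111 + 0.444 = 13.000
σ = √13.000 = 3.606 days

3.61 days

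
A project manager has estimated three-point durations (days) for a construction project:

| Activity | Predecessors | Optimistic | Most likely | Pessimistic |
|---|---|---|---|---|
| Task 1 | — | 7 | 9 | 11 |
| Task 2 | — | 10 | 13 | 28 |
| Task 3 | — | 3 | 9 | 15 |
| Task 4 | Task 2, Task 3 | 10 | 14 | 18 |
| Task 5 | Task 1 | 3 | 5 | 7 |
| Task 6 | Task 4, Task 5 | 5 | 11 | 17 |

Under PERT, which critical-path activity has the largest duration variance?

te_Task 1 = (7 + 4·9 + 11)/6 = 54/6 = 9; σ²_Task 1 = ((11−7)/6)² = 0.444
te_Task 2 = (10 + 4·13 + 28)/6 = 90/6 = 15; σ²_Task 2 = ((28−10)/6)² = 9.000
te_Task 3 = (3 + 4·9 + 15)/6 = 54/6 = 9; σ²_Task 3 = ((15−3)/6)² = 4.000
te_Task 4 = (10 + 4·14 + 18)/6 = 84/6 = 14; σ²_Task 4 = ((18−10)/6)² = 1.778
te_Task 5 = (3 + 4·5 + 7)/6 = 30/6 = 5; σ²_Task 5 = ((7−3)/6)² = 0.444
te_Task 6 = (5 + 4·11 + 17)/6 = 66/6 = 11; σ²_Task 6 = ((17−5)/6)² = 4.000

Forward pass:
ES_Task 1 = 0; EF_Task 1 = 9
ES_Task 2 = 0; EF_Task 2 = 15
ES_Task 3 = 0; EF_Task 3 = 9
ES_Task 4 = max(EF_Task 2=15, EF_Task 3=9) = 15; EF_Task 4 = 15+14 = 29
ES_Task 5 = 9; EF_Task 5 = 9+5 = 14
ES_Task 6 = max(EF_Task 4=29, EF_Task 5=14) = 29; EF_Task 6 = 29+11 = 40
Expected project duration μ = 40 days. Critical path: Task 2 → Task 4 → Task 6.

Variances on critical path: σ²_Task 2=9.000, σ²_Task 4=1.778, σ²_Task 6=4.000.
Largest is σ²_Task 2 = 9.000.

Task 2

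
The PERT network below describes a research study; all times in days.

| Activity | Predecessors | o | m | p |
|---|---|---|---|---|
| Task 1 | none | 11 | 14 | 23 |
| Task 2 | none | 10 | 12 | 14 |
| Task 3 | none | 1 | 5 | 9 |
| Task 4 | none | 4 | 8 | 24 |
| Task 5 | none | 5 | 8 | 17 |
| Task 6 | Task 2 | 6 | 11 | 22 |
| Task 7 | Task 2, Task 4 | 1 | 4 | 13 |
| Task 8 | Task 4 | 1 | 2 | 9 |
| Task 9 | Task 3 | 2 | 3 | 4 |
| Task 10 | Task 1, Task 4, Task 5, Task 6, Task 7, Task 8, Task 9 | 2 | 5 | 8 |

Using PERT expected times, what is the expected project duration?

te_Task 1 = (11 + 4·14 + 23)/6 = 90/6 = 15
te_Task 2 = (10 + 4·12 + 14)/6 = 72/6 = 12
te_Task 3 = (1 + 4·5 + 9)/6 = 30/6 = 5
te_Task 4 = (4 + 4·8 + 24)/6 = 60/6 = 10
te_Task 5 = (5 + 4·8 + 17)/6 = 54/6 = 9
te_Task 6 = (6 + 4·11 + 22)/6 = 72/6 = 12
te_Task 7 = (1 + 4·4 + 13)/6 = 30/6 = 5
te_Task 8 = (1 + 4·2 + 9)/6 = 18/6 = 3
te_Task 9 = (2 + 4·3 + 4)/6 = 18/6 = 3
te_Task 10 = (2 + 4·5 + 8)/6 = 30/6 = 5

Forward pass:
ES_Task 1 = 0; EF_Task 1 = 15
ES_Task 2 = 0; EF_Task 2 = 12
ES_Task 3 = 0; EF_Task 3 = 5
ES_Task 4 = 0; EF_Task 4 = 10
ES_Task 5 = 0; EF_Task 5 = 9
ES_Task 6 = 12; EF_Task 6 = 12+12 = 24
ES_Task 7 = max(EF_Task 2=12, EF_Task 4=10) = 12; EF_Task 7 = 12+5 = 17
ES_Task 8 = 10; EF_Task 8 = 10+3 = 13
ES_Task 9 = 5; EF_Task 9 = 5+3 = 8
ES_Task 10 = max(EF_Task 1=15, EF_Task 4=10, EF_Task 5=9, EF_Task 6=24, EF_Task 7=17, EF_Task 8=13, EF_Task 9=8) = 24; EF_Task 10 = 24+5 = 29
Expected project duration μ = 29 days. Critical path: Task 2 → Task 6 → Task 10.

29 days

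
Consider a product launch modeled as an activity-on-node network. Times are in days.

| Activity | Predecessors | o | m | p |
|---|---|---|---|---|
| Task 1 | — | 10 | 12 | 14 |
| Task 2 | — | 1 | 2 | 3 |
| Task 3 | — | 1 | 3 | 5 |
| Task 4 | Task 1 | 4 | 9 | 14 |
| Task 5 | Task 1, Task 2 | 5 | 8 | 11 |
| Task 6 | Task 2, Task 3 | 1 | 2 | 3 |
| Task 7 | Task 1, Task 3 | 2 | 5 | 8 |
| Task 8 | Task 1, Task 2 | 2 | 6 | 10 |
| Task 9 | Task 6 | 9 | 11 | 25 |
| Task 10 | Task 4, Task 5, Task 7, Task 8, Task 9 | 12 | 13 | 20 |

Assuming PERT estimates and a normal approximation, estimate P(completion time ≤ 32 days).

0.090

te_Task 1 = (10 + 4·12 + 14)/6 = 72/6 = 12; σ²_Task 1 = ((14−10)/6)² = 0.444
te_Task 2 = (1 + 4·2 + 3)/6 = 12/6 = 2; σ²_Task 2 = ((3−1)/6)² = 0.111
te_Task 3 = (1 + 4·3 + 5)/6 = 18/6 = 3; σ²_Task 3 = ((5−1)/6)² = 0.444
te_Task 4 = (4 + 4·9 + 14)/6 = 54/6 = 9; σ²_Task 4 = ((14−4)/6)² = 2.778
te_Task 5 = (5 + 4·8 + 11)/6 = 48/6 = 8; σ²_Task 5 = ((11−5)/6)² = 1.000
te_Task 6 = (1 + 4·2 + 3)/6 = 12/6 = 2; σ²_Task 6 = ((3−1)/6)² = 0.111
te_Task 7 = (2 + 4·5 + 8)/6 = 30/6 = 5; σ²_Task 7 = ((8−2)/6)² = 1.000
te_Task 8 = (2 + 4·6 + 10)/6 = 36/6 = 6; σ²_Task 8 = ((10−2)/6)² = 1.778
te_Task 9 = (9 + 4·11 + 25)/6 = 78/6 = 13; σ²_Task 9 = ((25−9)/6)² = 7.111
te_Task 10 = (12 + 4·13 + 20)/6 = 84/6 = 14; σ²_Task 10 = ((20−12)/6)² = 1.778

Forward pass:
ES_Task 1 = 0; EF_Task 1 = 12
ES_Task 2 = 0; EF_Task 2 = 2
ES_Task 3 = 0; EF_Task 3 = 3
ES_Task 4 = 12; EF_Task 4 = 12+9 = 21
ES_Task 5 = max(EF_Task 1=12, EF_Task 2=2) = 12; EF_Task 5 = 12+8 = 20
ES_Task 6 = max(EF_Task 2=2, EF_Task 3=3) = 3; EF_Task 6 = 3+2 = 5
ES_Task 7 = max(EF_Task 1=12, EF_Task 3=3) = 12; EF_Task 7 = 12+5 = 17
ES_Task 8 = max(EF_Task 1=12, EF_Task 2=2) = 12; EF_Task 8 = 12+6 = 18
ES_Task 9 = 5; EF_Task 9 = 5+13 = 18
ES_Task 10 = max(EF_Task 4=21, EF_Task 5=20, EF_Task 7=17, EF_Task 8=18, EF_Task 9=18) = 21; EF_Task 10 = 21+14 = 35
Expected project duration μ = 35 days. Critical path: Task 1 → Task 4 → Task 10.

Variance along critical path = 0.444 + 2.778 + 1.778 = 5.000; σ = √5.000 = 2.236 days.
Z = (32 − 35) / 2.236 = -1.342
P(T ≤ 32) = Φ(-1.342) ≈ 0.090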